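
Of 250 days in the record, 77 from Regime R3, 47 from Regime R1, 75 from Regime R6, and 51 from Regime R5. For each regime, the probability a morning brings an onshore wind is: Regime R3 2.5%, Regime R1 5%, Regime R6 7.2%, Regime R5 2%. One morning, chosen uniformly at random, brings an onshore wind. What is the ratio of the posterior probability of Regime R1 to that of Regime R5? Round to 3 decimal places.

2.304

Prior × likelihood for each hypothesis:
  Regime R3: 0.308 × 0.025 = 0.0077
  Regime R1: 0.188 × 0.05 = 0.0094
  Regime R6: 0.3 × 0.072 = 0.0216
  Regime R5: 0.204 × 0.02 = 0.00408
Sum = 0.04278.
The ratio is 0.0094 / 0.00408 (the normalizer cancels) = 2.304.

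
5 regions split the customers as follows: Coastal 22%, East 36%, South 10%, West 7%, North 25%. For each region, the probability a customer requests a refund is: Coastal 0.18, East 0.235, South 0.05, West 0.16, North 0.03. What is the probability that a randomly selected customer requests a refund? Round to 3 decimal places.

0.148

Unnormalized posteriors (prior × likelihood):
  Coastal: 0.22 × 0.18 = 0.0396
  East: 0.36 × 0.235 = 0.0846
  South: 0.1 × 0.05 = 0.005
  West: 0.07 × 0.16 = 0.0112
  North: 0.25 × 0.03 = 0.0075
P(refund) = 0.0396 + 0.0846 + 0.005 + 0.0112 + 0.0075 = 0.1479 → 0.148.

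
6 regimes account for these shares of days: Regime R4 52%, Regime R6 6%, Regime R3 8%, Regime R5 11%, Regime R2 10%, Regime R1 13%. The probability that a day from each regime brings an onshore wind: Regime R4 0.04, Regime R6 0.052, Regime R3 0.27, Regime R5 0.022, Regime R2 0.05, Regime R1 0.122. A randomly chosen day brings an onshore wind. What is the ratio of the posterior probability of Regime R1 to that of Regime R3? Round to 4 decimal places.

0.7343

Prior × likelihood for each hypothesis:
  Regime R4: 0.52 × 0.04 = 0.0208
  Regime R6: 0.06 × 0.052 = 0.00312
  Regime R3: 0.08 × 0.27 = 0.0216
  Regime R5: 0.11 × 0.022 = 0.00242
  Regime R2: 0.1 × 0.05 = 0.005
  Regime R1: 0.13 × 0.122 = 0.01586
Sum = 0.0688.
The ratio is 0.01586 / 0.0216 (the normalizer cancels) = 0.7343.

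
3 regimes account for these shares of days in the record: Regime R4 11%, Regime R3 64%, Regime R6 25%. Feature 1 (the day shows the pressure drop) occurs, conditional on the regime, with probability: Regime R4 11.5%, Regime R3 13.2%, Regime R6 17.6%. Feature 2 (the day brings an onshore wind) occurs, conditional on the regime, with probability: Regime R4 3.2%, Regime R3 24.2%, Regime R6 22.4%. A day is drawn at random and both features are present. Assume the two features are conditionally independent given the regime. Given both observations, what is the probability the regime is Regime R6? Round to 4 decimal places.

0.3210

Prior × likelihood for each hypothesis:
  Regime R4: 0.11 × 0.115 × 0.032 = 0.0004048
  Regime R3: 0.64 × 0.132 × 0.242 = 0.02044416
  Regime R6: 0.25 × 0.176 × 0.224 = 0.009856
Sum = 0.03070496.
P(Regime R6 | evidence) = 0.009856 / 0.03070496 ≈ 0.3210.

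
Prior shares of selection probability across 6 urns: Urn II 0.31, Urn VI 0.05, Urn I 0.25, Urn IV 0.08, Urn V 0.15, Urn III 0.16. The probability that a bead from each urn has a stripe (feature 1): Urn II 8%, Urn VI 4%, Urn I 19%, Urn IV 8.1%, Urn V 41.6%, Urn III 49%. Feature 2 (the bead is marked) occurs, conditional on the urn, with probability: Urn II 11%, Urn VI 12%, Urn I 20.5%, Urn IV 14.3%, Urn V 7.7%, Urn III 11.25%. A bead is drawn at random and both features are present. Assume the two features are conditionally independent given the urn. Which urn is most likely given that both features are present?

Urn I

Unnormalized posteriors (prior × likelihood):
  Urn II: 0.31 × 0.08 × 0.11 = 0.002728
  Urn VI: 0.05 × 0.04 × 0.12 = 0.00024
  Urn I: 0.25 × 0.19 × 0.205 = 0.0097375
  Urn IV: 0.08 × 0.081 × 0.143 = 0.00092664
  Urn V: 0.15 × 0.416 × 0.077 = 0.0048048
  Urn III: 0.16 × 0.49 × 0.1125 = 0.00882
Sum = 0.02725694.
Largest term belongs to Urn I, so Urn I is most probable.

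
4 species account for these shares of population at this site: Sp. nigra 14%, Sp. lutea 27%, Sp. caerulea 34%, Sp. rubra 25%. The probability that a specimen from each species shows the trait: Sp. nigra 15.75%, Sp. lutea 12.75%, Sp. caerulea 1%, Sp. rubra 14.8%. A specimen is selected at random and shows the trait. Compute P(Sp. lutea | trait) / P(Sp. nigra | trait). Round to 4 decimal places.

Prior × likelihood for each hypothesis:
  Sp. nigra: 0.14 × 0.1575 = 0.02205
  Sp. lutea: 0.27 × 0.1275 = 0.034425
  Sp. caerulea: 0.34 × 0.01 = 0.0034
  Sp. rubra: 0.25 × 0.148 = 0.037
Normalizing constant = 0.096875.
The ratio is 0.034425 / 0.02205 (the normalizer cancels) = 1.5612.

1.5612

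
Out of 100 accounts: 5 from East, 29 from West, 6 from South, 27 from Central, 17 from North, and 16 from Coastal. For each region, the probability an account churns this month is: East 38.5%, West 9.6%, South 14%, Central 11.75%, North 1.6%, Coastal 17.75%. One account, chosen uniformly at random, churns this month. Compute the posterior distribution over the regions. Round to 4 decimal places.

East 0.1627, West 0.2353, South 0.0710, Central 0.2681, North 0.0230, Coastal 0.2400

By Bayes' rule, posterior ∝ prior × likelihood:
  East: 0.05 × 0.385 = 0.01925
  West: 0.29 × 0.096 = 0.02784
  South: 0.06 × 0.14 = 0.0084
  Central: 0.27 × 0.1175 = 0.031725
  North: 0.17 × 0.016 = 0.00272
  Coastal: 0.16 × 0.1775 = 0.0284
Sum = 0.118335.
P(East | churn) = 0.01925/0.118335 ≈ 0.1627
P(West | churn) = 0.02784/0.118335 ≈ 0.2353
P(South | churn) = 0.0084/0.118335 ≈ 0.0710
P(Central | churn) = 0.031725/0.118335 ≈ 0.2681
P(North | churn) = 0.00272/0.118335 ≈ 0.0230
P(Coastal | churn) = 0.0284/0.118335 ≈ 0.2400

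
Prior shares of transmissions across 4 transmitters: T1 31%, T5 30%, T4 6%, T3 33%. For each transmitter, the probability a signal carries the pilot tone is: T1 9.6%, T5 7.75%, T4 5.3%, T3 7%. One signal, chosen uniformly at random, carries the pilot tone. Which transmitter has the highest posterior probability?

T1

By Bayes' rule, posterior ∝ prior × likelihood:
  T1: 0.31 × 0.096 = 0.02976
  T5: 0.3 × 0.0775 = 0.02325
  T4: 0.06 × 0.053 = 0.00318
  T3: 0.33 × 0.07 = 0.0231
Normalizing constant = 0.07929.
Largest term belongs to T1, so T1 is most probable.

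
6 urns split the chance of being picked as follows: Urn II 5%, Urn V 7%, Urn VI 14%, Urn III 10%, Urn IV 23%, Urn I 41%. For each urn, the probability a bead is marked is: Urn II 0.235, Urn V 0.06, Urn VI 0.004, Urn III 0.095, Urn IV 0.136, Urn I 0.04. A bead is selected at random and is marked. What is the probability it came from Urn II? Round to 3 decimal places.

Unnormalized posteriors (prior × likelihood):
  Urn II: 0.05 × 0.235 = 0.01175
  Urn V: 0.07 × 0.06 = 0.0042
  Urn VI: 0.14 × 0.004 = 0.00056
  Urn III: 0.1 × 0.095 = 0.0095
  Urn IV: 0.23 × 0.136 = 0.03128
  Urn I: 0.41 × 0.04 = 0.0164
Normalizing constant = 0.07369.
P(Urn II | evidence) = 0.01175 / 0.07369 ≈ 0.159.

0.159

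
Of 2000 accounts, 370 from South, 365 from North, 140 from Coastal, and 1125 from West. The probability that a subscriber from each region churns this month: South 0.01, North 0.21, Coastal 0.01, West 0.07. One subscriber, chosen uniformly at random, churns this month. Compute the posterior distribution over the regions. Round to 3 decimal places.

South 0.023, North 0.478, Coastal 0.009, West 0.491

Compute prior × likelihood for every hypothesis:
  South: 0.185 × 0.01 = 0.00185
  North: 0.1825 × 0.21 = 0.038325
  Coastal: 0.07 × 0.01 = 0.0007
  West: 0.5625 × 0.07 = 0.039375
Total = 0.08025.
P(South | churn) = 0.00185/0.08025 ≈ 0.023
P(North | churn) = 0.038325/0.08025 ≈ 0.478
P(Coastal | churn) = 0.0007/0.08025 ≈ 0.009
P(West | churn) = 0.039375/0.08025 ≈ 0.491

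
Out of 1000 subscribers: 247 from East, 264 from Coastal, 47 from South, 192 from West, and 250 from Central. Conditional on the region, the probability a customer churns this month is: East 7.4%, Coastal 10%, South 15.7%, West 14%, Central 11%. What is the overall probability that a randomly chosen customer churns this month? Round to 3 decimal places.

0.106

Compute prior × likelihood for every hypothesis:
  East: 0.247 × 0.074 = 0.018278
  Coastal: 0.264 × 0.1 = 0.0264
  South: 0.047 × 0.157 = 0.007379
  West: 0.192 × 0.14 = 0.02688
  Central: 0.25 × 0.11 = 0.0275
P(churn) = 0.018278 + 0.0264 + 0.007379 + 0.02688 + 0.0275 = 0.106437 → 0.106.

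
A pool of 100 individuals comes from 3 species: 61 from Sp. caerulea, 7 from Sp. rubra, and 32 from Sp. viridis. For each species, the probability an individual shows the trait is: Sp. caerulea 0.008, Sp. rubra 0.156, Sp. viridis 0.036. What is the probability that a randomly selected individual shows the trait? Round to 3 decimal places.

Prior × likelihood for each hypothesis:
  Sp. caerulea: 0.61 × 0.008 = 0.00488
  Sp. rubra: 0.07 × 0.156 = 0.01092
  Sp. viridis: 0.32 × 0.036 = 0.01152
P(trait) = 0.00488 + 0.01092 + 0.01152 = 0.02732 → 0.027.

0.027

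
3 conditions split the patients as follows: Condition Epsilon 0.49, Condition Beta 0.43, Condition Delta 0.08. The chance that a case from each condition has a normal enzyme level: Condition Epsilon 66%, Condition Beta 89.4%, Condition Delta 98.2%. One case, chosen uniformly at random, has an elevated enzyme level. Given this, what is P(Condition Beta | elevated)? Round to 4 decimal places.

Taking complements, P(elevated | each) = Condition Epsilon 0.34, Condition Beta 0.106, Condition Delta 0.018.
Prior × likelihood for each hypothesis:
  Condition Epsilon: 0.49 × 0.34 = 0.1666
  Condition Beta: 0.43 × 0.106 = 0.04558
  Condition Delta: 0.08 × 0.018 = 0.00144
Sum = 0.21362.
P(Condition Beta | evidence) = 0.04558 / 0.21362 ≈ 0.2134.

0.2134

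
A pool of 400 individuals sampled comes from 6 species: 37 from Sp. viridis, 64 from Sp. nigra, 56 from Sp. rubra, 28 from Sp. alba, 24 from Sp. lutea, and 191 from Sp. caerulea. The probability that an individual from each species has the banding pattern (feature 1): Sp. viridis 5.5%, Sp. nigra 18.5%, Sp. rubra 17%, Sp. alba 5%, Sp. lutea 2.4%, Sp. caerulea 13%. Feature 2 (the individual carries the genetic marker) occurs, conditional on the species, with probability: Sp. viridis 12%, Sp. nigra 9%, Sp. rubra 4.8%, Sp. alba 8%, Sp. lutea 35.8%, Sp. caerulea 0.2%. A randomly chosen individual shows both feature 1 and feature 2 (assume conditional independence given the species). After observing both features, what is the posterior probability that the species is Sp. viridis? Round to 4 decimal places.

Compute prior × likelihood for every hypothesis:
  Sp. viridis: 0.0925 × 0.055 × 0.12 = 0.0006105
  Sp. nigra: 0.16 × 0.185 × 0.09 = 0.002664
  Sp. rubra: 0.14 × 0.17 × 0.048 = 0.0011424
  Sp. alba: 0.07 × 0.05 × 0.08 = 0.00028
  Sp. lutea: 0.06 × 0.024 × 0.358 = 0.00051552
  Sp. caerulea: 0.4775 × 0.13 × 0.002 = 0.00012415
Normalizing constant = 0.00533657.
P(Sp. viridis | evidence) = 0.0006105 / 0.00533657 ≈ 0.1144.

0.1144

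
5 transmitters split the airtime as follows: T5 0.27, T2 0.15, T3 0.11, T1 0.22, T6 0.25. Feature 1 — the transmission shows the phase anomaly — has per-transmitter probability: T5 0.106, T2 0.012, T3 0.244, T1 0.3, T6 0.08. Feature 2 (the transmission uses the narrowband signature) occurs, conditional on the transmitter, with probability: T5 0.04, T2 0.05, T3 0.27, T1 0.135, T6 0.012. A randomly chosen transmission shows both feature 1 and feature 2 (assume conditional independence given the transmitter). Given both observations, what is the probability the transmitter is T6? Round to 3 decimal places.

Compute prior × likelihood for every hypothesis:
  T5: 0.27 × 0.106 × 0.04 = 0.0011448
  T2: 0.15 × 0.012 × 0.05 = 0.00009
  T3: 0.11 × 0.244 × 0.27 = 0.0072468
  T1: 0.22 × 0.3 × 0.135 = 0.00891
  T6: 0.25 × 0.08 × 0.012 = 0.00024
Total = 0.0176316.
P(T6 | evidence) = 0.00024 / 0.0176316 ≈ 0.014.

0.014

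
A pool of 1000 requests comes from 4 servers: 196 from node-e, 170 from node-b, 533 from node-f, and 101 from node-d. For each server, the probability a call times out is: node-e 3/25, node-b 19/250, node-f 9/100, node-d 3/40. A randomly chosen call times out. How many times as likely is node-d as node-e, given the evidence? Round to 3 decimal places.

0.322

Prior × likelihood for each hypothesis:
  node-e: 0.196 × 0.12 = 0.02352
  node-b: 0.17 × 0.076 = 0.01292
  node-f: 0.533 × 0.09 = 0.04797
  node-d: 0.101 × 0.075 = 0.007575
Sum = 0.091985.
The ratio is 0.007575 / 0.02352 (the normalizer cancels) = 0.322.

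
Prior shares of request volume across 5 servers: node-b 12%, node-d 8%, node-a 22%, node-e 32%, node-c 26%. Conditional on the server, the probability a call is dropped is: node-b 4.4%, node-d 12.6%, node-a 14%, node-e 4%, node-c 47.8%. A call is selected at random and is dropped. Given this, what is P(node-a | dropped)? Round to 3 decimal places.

Prior × likelihood for each hypothesis:
  node-b: 0.12 × 0.044 = 0.00528
  node-d: 0.08 × 0.126 = 0.01008
  node-a: 0.22 × 0.14 = 0.0308
  node-e: 0.32 × 0.04 = 0.0128
  node-c: 0.26 × 0.478 = 0.12428
Normalizing constant = 0.18324.
P(node-a | evidence) = 0.0308 / 0.18324 ≈ 0.168.

0.168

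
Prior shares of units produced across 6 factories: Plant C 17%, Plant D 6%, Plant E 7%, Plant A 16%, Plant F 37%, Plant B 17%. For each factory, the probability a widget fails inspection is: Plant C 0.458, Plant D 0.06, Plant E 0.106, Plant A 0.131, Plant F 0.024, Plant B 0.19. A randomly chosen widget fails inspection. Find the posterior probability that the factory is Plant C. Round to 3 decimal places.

Compute prior × likelihood for every hypothesis:
  Plant C: 0.17 × 0.458 = 0.07786
  Plant D: 0.06 × 0.06 = 0.0036
  Plant E: 0.07 × 0.106 = 0.00742
  Plant A: 0.16 × 0.131 = 0.02096
  Plant F: 0.37 × 0.024 = 0.00888
  Plant B: 0.17 × 0.19 = 0.0323
Total = 0.15102.
P(Plant C | evidence) = 0.07786 / 0.15102 ≈ 0.516.

0.516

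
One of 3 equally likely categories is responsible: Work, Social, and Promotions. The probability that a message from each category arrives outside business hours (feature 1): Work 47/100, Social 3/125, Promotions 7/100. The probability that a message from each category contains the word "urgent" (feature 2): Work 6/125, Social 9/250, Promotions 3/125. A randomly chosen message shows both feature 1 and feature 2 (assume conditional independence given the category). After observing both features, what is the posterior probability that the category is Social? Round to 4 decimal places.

0.0344

Since the prior is uniform, the posterior is proportional to the likelihood:
  Work: 0.47 × 0.048 = 0.02256
  Social: 0.024 × 0.036 = 0.000864
  Promotions: 0.07 × 0.024 = 0.00168
Sum = 0.025104.
P(Social | evidence) = 0.000864 / 0.025104 ≈ 0.0344.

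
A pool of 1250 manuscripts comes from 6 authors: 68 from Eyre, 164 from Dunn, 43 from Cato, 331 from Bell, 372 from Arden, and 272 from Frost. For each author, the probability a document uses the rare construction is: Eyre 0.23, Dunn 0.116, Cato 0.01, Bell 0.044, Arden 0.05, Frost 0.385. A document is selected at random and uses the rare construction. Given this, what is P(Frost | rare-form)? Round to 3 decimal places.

0.605

Prior × likelihood for each hypothesis:
  Eyre: 0.0544 × 0.23 = 0.012512
  Dunn: 0.1312 × 0.116 = 0.0152192
  Cato: 0.0344 × 0.01 = 0.000344
  Bell: 0.2648 × 0.044 = 0.0116512
  Arden: 0.2976 × 0.05 = 0.01488
  Frost: 0.2176 × 0.385 = 0.083776
Normalizing constant = 0.1383824.
P(Frost | evidence) = 0.083776 / 0.1383824 ≈ 0.605.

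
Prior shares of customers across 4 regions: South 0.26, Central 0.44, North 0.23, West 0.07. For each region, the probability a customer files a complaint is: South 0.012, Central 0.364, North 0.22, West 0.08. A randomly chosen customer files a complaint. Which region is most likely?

Central

By Bayes' rule, posterior ∝ prior × likelihood:
  South: 0.26 × 0.012 = 0.00312
  Central: 0.44 × 0.364 = 0.16016
  North: 0.23 × 0.22 = 0.0506
  West: 0.07 × 0.08 = 0.0056
Total = 0.21948.
Largest term belongs to Central, so Central is most probable.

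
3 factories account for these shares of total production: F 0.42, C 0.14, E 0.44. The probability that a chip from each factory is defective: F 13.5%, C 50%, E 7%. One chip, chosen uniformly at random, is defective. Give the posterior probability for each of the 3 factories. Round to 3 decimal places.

Unnormalized posteriors (prior × likelihood):
  F: 0.42 × 0.135 = 0.0567
  C: 0.14 × 0.5 = 0.07
  E: 0.44 × 0.07 = 0.0308
Total = 0.1575.
P(F | defective) = 0.0567/0.1575 ≈ 0.360
P(C | defective) = 0.07/0.1575 ≈ 0.444
P(E | defective) = 0.0308/0.1575 ≈ 0.196

F 0.360, C 0.444, E 0.196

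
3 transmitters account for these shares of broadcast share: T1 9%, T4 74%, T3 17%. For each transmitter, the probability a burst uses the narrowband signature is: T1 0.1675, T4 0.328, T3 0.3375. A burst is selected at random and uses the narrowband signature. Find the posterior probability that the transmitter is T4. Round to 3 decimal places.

Prior × likelihood for each hypothesis:
  T1: 0.09 × 0.1675 = 0.015075
  T4: 0.74 × 0.328 = 0.24272
  T3: 0.17 × 0.3375 = 0.057375
Normalizing constant = 0.31517.
P(T4 | evidence) = 0.24272 / 0.31517 ≈ 0.770.

0.770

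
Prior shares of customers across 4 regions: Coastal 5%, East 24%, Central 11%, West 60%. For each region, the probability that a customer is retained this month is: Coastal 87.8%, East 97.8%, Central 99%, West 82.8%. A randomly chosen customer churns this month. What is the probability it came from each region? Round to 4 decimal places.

Taking complements, P(churn | each) = Coastal 0.122, East 0.022, Central 0.01, West 0.172.
Compute prior × likelihood for every hypothesis:
  Coastal: 0.05 × 0.122 = 0.0061
  East: 0.24 × 0.022 = 0.00528
  Central: 0.11 × 0.01 = 0.0011
  West: 0.6 × 0.172 = 0.1032
Sum = 0.11568.
P(Coastal | churn) = 0.0061/0.11568 ≈ 0.0527
P(East | churn) = 0.00528/0.11568 ≈ 0.0456
P(Central | churn) = 0.0011/0.11568 ≈ 0.0095
P(West | churn) = 0.1032/0.11568 ≈ 0.8921
(Check: 0.0527+0.0456+0.0095+0.8921 = 0.9999.)

Coastal 0.0527, East 0.0456, Central 0.0095, West 0.8921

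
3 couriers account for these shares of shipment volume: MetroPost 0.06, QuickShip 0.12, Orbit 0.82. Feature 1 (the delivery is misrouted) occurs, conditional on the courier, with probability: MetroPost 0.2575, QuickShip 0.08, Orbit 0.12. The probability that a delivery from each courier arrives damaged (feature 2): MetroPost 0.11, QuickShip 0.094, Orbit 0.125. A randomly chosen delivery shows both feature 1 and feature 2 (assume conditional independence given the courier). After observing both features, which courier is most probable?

Orbit

Compute prior × likelihood for every hypothesis:
  MetroPost: 0.06 × 0.2575 × 0.11 = 0.0016995
  QuickShip: 0.12 × 0.08 × 0.094 = 0.0009024
  Orbit: 0.82 × 0.12 × 0.125 = 0.0123
Total = 0.0149019.
Largest term belongs to Orbit, so Orbit is most probable.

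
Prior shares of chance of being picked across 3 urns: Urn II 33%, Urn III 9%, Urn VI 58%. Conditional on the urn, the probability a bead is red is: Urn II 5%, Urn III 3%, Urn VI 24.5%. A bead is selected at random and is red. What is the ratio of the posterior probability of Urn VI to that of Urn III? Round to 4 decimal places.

52.6296

Compute prior × likelihood for every hypothesis:
  Urn II: 0.33 × 0.05 = 0.0165
  Urn III: 0.09 × 0.03 = 0.0027
  Urn VI: 0.58 × 0.245 = 0.1421
Sum = 0.1613.
The ratio is 0.1421 / 0.0027 (the normalizer cancels) = 52.6296.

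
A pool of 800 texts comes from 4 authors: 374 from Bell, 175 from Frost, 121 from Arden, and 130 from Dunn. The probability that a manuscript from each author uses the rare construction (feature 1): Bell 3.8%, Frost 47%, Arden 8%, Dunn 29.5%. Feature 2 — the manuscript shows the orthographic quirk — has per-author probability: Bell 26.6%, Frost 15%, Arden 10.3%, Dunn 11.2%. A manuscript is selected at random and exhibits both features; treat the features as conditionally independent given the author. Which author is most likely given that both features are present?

Frost

Unnormalized posteriors (prior × likelihood):
  Bell: 0.4675 × 0.038 × 0.266 = 0.00472549
  Frost: 0.21875 × 0.47 × 0.15 = 0.015421875
  Arden: 0.15125 × 0.08 × 0.103 = 0.0012463
  Dunn: 0.1625 × 0.295 × 0.112 = 0.005369
Sum = 0.026762665.
Largest term belongs to Frost, so Frost is most probable.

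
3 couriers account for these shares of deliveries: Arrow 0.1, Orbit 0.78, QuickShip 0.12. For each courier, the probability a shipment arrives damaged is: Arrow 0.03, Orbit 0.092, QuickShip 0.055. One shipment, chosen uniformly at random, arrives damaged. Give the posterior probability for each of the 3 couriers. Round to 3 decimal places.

Unnormalized posteriors (prior × likelihood):
  Arrow: 0.1 × 0.03 = 0.003
  Orbit: 0.78 × 0.092 = 0.07176
  QuickShip: 0.12 × 0.055 = 0.0066
Total = 0.08136.
P(Arrow | damaged) = 0.003/0.08136 ≈ 0.037
P(Orbit | damaged) = 0.07176/0.08136 ≈ 0.882
P(QuickShip | damaged) = 0.0066/0.08136 ≈ 0.081
(Check: 0.037+0.882+0.081 = 1.000.)

Arrow 0.037, Orbit 0.882, QuickShip 0.081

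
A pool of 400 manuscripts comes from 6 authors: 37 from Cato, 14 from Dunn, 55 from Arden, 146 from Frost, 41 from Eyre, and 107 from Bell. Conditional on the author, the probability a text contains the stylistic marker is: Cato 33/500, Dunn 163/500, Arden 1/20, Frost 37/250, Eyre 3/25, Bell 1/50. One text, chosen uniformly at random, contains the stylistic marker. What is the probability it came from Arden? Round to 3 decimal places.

Compute prior × likelihood for every hypothesis:
  Cato: 0.0925 × 0.066 = 0.006105
  Dunn: 0.035 × 0.326 = 0.01141
  Arden: 0.1375 × 0.05 = 0.006875
  Frost: 0.365 × 0.148 = 0.05402
  Eyre: 0.1025 × 0.12 = 0.0123
  Bell: 0.2675 × 0.02 = 0.00535
Total = 0.09606.
P(Arden | evidence) = 0.006875 / 0.09606 ≈ 0.072.

0.072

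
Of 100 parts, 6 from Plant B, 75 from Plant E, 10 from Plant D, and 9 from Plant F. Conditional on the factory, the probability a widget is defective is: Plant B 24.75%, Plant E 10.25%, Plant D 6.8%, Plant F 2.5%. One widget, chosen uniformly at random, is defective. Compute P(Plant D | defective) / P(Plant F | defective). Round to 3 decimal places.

Unnormalized posteriors (prior × likelihood):
  Plant B: 0.06 × 0.2475 = 0.01485
  Plant E: 0.75 × 0.1025 = 0.076875
  Plant D: 0.1 × 0.068 = 0.0068
  Plant F: 0.09 × 0.025 = 0.00225
Normalizing constant = 0.100775.
The ratio is 0.0068 / 0.00225 (the normalizer cancels) = 3.022.

3.022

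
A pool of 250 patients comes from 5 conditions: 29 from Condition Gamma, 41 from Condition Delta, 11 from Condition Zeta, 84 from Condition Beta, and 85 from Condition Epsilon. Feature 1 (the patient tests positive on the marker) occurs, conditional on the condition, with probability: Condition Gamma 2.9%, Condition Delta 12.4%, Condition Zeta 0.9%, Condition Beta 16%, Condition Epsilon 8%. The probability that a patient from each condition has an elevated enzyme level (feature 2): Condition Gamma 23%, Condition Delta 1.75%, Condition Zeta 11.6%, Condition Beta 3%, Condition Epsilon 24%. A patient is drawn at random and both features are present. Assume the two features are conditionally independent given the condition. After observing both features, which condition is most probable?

By Bayes' rule, posterior ∝ prior × likelihood:
  Condition Gamma: 0.116 × 0.029 × 0.23 = 0.00077372
  Condition Delta: 0.164 × 0.124 × 0.0175 = 0.00035588
  Condition Zeta: 0.044 × 0.009 × 0.116 = 0.000045936
  Condition Beta: 0.336 × 0.16 × 0.03 = 0.0016128
  Condition Epsilon: 0.34 × 0.08 × 0.24 = 0.006528
Sum = 0.009316336.
Largest term belongs to Condition Epsilon, so Condition Epsilon is most probable.

Condition Epsilon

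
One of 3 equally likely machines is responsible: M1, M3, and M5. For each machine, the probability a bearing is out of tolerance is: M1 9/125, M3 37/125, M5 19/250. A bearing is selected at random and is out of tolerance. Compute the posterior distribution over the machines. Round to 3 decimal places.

M1 0.162, M3 0.667, M5 0.171

Since the prior is uniform, the posterior is proportional to the likelihood:
  M1: 0.072
  M3: 0.296
  M5: 0.076
Normalizing constant = 0.444.
P(M1 | oversize) = 0.072/0.444 ≈ 0.162
P(M3 | oversize) = 0.296/0.444 ≈ 0.667
P(M5 | oversize) = 0.076/0.444 ≈ 0.171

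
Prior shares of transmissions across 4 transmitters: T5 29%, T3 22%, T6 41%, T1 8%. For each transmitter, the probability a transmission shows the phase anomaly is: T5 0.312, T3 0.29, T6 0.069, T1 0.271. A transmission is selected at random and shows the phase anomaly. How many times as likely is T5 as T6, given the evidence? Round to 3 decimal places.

By Bayes' rule, posterior ∝ prior × likelihood:
  T5: 0.29 × 0.312 = 0.09048
  T3: 0.22 × 0.29 = 0.0638
  T6: 0.41 × 0.069 = 0.02829
  T1: 0.08 × 0.271 = 0.02168
Normalizing constant = 0.20425.
The ratio is 0.09048 / 0.02829 (the normalizer cancels) = 3.198.

3.198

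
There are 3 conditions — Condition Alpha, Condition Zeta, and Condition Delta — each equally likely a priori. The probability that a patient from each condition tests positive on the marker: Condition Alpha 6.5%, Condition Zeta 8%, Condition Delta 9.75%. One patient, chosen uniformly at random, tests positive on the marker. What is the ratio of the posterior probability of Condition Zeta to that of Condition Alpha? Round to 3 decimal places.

1.231

Since the prior is uniform, the posterior is proportional to the likelihood:
  Condition Alpha: 0.065
  Condition Zeta: 0.08
  Condition Delta: 0.0975
Normalizing constant = 0.2425.
The ratio is 0.08 / 0.065 (the normalizer cancels) = 1.231.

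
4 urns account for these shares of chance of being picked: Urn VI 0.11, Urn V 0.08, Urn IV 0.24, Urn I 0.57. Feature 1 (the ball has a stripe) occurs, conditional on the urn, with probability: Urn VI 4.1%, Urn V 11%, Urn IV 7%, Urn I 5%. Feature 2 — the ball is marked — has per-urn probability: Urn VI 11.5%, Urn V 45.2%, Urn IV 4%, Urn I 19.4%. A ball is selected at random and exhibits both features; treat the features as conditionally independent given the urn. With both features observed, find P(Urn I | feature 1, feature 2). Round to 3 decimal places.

0.517

Compute prior × likelihood for every hypothesis:
  Urn VI: 0.11 × 0.041 × 0.115 = 0.00051865
  Urn V: 0.08 × 0.11 × 0.452 = 0.0039776
  Urn IV: 0.24 × 0.07 × 0.04 = 0.000672
  Urn I: 0.57 × 0.05 × 0.194 = 0.005529
Total = 0.01069725.
P(Urn I | evidence) = 0.005529 / 0.01069725 ≈ 0.517.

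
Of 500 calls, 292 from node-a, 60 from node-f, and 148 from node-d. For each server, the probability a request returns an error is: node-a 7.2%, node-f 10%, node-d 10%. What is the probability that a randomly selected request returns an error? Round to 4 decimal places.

Prior × likelihood for each hypothesis:
  node-a: 0.584 × 0.072 = 0.042048
  node-f: 0.12 × 0.1 = 0.012
  node-d: 0.296 × 0.1 = 0.0296
P(error) = 0.042048 + 0.012 + 0.0296 = 0.083648 → 0.0836.

0.0836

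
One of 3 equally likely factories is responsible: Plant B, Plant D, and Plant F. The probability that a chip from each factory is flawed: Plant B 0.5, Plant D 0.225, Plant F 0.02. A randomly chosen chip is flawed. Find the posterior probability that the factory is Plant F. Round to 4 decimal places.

0.0268

With a uniform prior (1/3 each), posterior ∝ likelihood:
  Plant B: 0.5
  Plant D: 0.225
  Plant F: 0.02
Total = 0.745.
P(Plant F | evidence) = 0.02 / 0.745 ≈ 0.0268.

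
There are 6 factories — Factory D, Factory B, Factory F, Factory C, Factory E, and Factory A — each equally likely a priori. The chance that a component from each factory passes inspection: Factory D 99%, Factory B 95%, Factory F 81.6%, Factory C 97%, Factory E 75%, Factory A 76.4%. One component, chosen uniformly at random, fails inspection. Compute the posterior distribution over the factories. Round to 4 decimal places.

Factory D 0.0132, Factory B 0.0658, Factory F 0.2421, Factory C 0.0395, Factory E 0.3289, Factory A 0.3105

Taking complements, P(nonconforming | each) = Factory D 0.01, Factory B 0.05, Factory F 0.184, Factory C 0.03, Factory E 0.25, Factory A 0.236.
With a uniform prior (1/6 each), posterior ∝ likelihood:
  Factory D: 0.01
  Factory B: 0.05
  Factory F: 0.184
  Factory C: 0.03
  Factory E: 0.25
  Factory A: 0.236
Total = 0.76.
P(Factory D | nonconforming) = 0.01/0.76 ≈ 0.0132
P(Factory B | nonconforming) = 0.05/0.76 ≈ 0.0658
P(Factory F | nonconforming) = 0.184/0.76 ≈ 0.2421
P(Factory C | nonconforming) = 0.03/0.76 ≈ 0.0395
P(Factory E | nonconforming) = 0.25/0.76 ≈ 0.3289
P(Factory A | nonconforming) = 0.236/0.76 ≈ 0.3105
(Check: 0.0132+0.0658+0.2421+0.0395+0.3289+0.3105 = 1.0000.)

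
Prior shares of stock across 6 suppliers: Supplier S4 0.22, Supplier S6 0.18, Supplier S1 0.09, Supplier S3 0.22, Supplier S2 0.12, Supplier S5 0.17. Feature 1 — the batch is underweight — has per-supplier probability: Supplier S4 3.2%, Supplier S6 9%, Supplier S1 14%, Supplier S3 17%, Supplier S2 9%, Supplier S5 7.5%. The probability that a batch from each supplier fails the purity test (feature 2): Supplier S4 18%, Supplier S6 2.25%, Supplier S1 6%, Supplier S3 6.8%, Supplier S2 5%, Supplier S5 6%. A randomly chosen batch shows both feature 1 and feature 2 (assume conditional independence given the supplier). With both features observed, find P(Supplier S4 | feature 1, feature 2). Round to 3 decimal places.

0.203

By Bayes' rule, posterior ∝ prior × likelihood:
  Supplier S4: 0.22 × 0.032 × 0.18 = 0.0012672
  Supplier S6: 0.18 × 0.09 × 0.0225 = 0.0003645
  Supplier S1: 0.09 × 0.14 × 0.06 = 0.000756
  Supplier S3: 0.22 × 0.17 × 0.068 = 0.0025432
  Supplier S2: 0.12 × 0.09 × 0.05 = 0.00054
  Supplier S5: 0.17 × 0.075 × 0.06 = 0.000765
Sum = 0.0062359.
P(Supplier S4 | evidence) = 0.0012672 / 0.0062359 ≈ 0.203.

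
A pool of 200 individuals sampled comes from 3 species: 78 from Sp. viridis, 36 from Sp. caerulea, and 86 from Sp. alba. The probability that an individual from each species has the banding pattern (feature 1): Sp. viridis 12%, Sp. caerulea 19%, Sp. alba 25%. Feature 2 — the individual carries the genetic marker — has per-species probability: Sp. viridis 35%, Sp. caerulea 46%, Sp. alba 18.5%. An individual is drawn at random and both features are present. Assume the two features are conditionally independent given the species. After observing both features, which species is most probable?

Sp. alba

Unnormalized posteriors (prior × likelihood):
  Sp. viridis: 0.39 × 0.12 × 0.35 = 0.01638
  Sp. caerulea: 0.18 × 0.19 × 0.46 = 0.015732
  Sp. alba: 0.43 × 0.25 × 0.185 = 0.0198875
Sum = 0.0519995.
Largest term belongs to Sp. alba, so Sp. alba is most probable.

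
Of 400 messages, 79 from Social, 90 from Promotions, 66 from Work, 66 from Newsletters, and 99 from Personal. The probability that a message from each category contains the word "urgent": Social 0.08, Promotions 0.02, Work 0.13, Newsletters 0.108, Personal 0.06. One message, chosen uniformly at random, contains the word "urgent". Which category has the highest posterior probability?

Prior × likelihood for each hypothesis:
  Social: 0.1975 × 0.08 = 0.0158
  Promotions: 0.225 × 0.02 = 0.0045
  Work: 0.165 × 0.13 = 0.02145
  Newsletters: 0.165 × 0.108 = 0.01782
  Personal: 0.2475 × 0.06 = 0.01485
Sum = 0.07442.
Largest term belongs to Work, so Work is most probable.

Work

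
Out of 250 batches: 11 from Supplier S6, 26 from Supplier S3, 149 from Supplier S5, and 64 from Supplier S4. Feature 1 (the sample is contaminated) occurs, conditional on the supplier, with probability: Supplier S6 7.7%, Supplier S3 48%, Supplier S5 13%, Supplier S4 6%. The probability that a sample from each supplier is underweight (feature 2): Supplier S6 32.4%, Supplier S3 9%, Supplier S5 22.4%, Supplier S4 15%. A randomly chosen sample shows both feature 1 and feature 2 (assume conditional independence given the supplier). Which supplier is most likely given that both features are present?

Supplier S5

Unnormalized posteriors (prior × likelihood):
  Supplier S6: 0.044 × 0.077 × 0.324 = 0.001097712
  Supplier S3: 0.104 × 0.48 × 0.09 = 0.0044928
  Supplier S5: 0.596 × 0.13 × 0.224 = 0.01735552
  Supplier S4: 0.256 × 0.06 × 0.15 = 0.002304
Sum = 0.025250032.
Largest term belongs to Supplier S5, so Supplier S5 is most probable.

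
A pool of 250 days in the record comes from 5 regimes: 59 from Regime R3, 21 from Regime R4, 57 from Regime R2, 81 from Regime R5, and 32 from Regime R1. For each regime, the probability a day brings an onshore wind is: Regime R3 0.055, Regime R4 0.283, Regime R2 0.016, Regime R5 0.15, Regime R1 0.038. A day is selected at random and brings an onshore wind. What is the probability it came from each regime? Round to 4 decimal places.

Regime R3 0.1383, Regime R4 0.2533, Regime R2 0.0389, Regime R5 0.5178, Regime R1 0.0518

Compute prior × likelihood for every hypothesis:
  Regime R3: 0.236 × 0.055 = 0.01298
  Regime R4: 0.084 × 0.283 = 0.023772
  Regime R2: 0.228 × 0.016 = 0.003648
  Regime R5: 0.324 × 0.15 = 0.0486
  Regime R1: 0.128 × 0.038 = 0.004864
Total = 0.093864.
P(Regime R3 | onshore) = 0.01298/0.093864 ≈ 0.1383
P(Regime R4 | onshore) = 0.023772/0.093864 ≈ 0.2533
P(Regime R2 | onshore) = 0.003648/0.093864 ≈ 0.0389
P(Regime R5 | onshore) = 0.0486/0.093864 ≈ 0.5178
P(Regime R1 | onshore) = 0.004864/0.093864 ≈ 0.0518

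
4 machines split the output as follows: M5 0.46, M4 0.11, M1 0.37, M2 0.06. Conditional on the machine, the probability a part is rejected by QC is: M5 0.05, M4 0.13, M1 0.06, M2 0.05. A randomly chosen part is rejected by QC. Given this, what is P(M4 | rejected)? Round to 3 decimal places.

0.229

Compute prior × likelihood for every hypothesis:
  M5: 0.46 × 0.05 = 0.023
  M4: 0.11 × 0.13 = 0.0143
  M1: 0.37 × 0.06 = 0.0222
  M2: 0.06 × 0.05 = 0.003
Sum = 0.0625.
P(M4 | evidence) = 0.0143 / 0.0625 ≈ 0.229.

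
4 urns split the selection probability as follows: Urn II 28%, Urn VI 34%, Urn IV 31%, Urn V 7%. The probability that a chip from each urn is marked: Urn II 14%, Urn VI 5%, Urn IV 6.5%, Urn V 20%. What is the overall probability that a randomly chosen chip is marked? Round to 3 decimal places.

By Bayes' rule, posterior ∝ prior × likelihood:
  Urn II: 0.28 × 0.14 = 0.0392
  Urn VI: 0.34 × 0.05 = 0.017
  Urn IV: 0.31 × 0.065 = 0.02015
  Urn V: 0.07 × 0.2 = 0.014
P(marked) = 0.0392 + 0.017 + 0.02015 + 0.014 = 0.09035 → 0.090.

0.090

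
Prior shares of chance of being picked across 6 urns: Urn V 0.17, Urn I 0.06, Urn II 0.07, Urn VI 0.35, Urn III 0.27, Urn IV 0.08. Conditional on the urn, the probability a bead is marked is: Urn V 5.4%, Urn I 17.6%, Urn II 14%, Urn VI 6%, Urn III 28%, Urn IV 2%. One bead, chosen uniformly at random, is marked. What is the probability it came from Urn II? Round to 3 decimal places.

By Bayes' rule, posterior ∝ prior × likelihood:
  Urn V: 0.17 × 0.054 = 0.00918
  Urn I: 0.06 × 0.176 = 0.01056
  Urn II: 0.07 × 0.14 = 0.0098
  Urn VI: 0.35 × 0.06 = 0.021
  Urn III: 0.27 × 0.28 = 0.0756
  Urn IV: 0.08 × 0.02 = 0.0016
Normalizing constant = 0.12774.
P(Urn II | evidence) = 0.0098 / 0.12774 ≈ 0.077.

0.077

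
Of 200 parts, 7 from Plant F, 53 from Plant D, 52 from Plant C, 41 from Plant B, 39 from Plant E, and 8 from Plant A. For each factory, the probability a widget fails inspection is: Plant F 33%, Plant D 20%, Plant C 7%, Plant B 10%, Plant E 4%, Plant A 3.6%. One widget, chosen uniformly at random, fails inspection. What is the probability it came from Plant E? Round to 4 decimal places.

Unnormalized posteriors (prior × likelihood):
  Plant F: 0.035 × 0.33 = 0.01155
  Plant D: 0.265 × 0.2 = 0.053
  Plant C: 0.26 × 0.07 = 0.0182
  Plant B: 0.205 × 0.1 = 0.0205
  Plant E: 0.195 × 0.04 = 0.0078
  Plant A: 0.04 × 0.036 = 0.00144
Total = 0.11249.
P(Plant E | evidence) = 0.0078 / 0.11249 ≈ 0.0693.

0.0693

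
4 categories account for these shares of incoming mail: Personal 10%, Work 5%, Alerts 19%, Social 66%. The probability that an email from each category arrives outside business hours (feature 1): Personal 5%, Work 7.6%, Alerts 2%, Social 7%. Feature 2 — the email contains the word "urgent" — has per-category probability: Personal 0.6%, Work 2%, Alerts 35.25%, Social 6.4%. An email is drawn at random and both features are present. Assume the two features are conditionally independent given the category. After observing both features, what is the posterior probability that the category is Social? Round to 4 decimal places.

0.6716

Unnormalized posteriors (prior × likelihood):
  Personal: 0.1 × 0.05 × 0.006 = 0.00003
  Work: 0.05 × 0.076 × 0.02 = 0.000076
  Alerts: 0.19 × 0.02 × 0.3525 = 0.0013395
  Social: 0.66 × 0.07 × 0.064 = 0.0029568
Total = 0.0044023.
P(Social | evidence) = 0.0029568 / 0.0044023 ≈ 0.6716.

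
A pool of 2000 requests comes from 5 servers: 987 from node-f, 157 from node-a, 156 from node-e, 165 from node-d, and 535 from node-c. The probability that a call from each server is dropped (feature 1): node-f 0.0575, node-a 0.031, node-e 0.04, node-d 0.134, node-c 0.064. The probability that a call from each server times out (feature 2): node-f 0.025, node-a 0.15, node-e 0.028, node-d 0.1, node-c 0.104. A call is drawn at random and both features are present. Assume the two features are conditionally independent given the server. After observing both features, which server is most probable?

node-c

By Bayes' rule, posterior ∝ prior × likelihood:
  node-f: 0.4935 × 0.0575 × 0.025 = 0.00070940625
  node-a: 0.0785 × 0.031 × 0.15 = 0.000365025
  node-e: 0.078 × 0.04 × 0.028 = 0.00008736
  node-d: 0.0825 × 0.134 × 0.1 = 0.0011055
  node-c: 0.2675 × 0.064 × 0.104 = 0.00178048
Total = 0.00404777125.
Largest term belongs to node-c, so node-c is most probable.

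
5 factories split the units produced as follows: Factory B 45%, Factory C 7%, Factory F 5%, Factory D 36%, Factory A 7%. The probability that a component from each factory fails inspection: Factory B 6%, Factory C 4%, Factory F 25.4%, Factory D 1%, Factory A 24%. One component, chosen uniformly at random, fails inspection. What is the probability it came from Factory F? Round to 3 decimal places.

Unnormalized posteriors (prior × likelihood):
  Factory B: 0.45 × 0.06 = 0.027
  Factory C: 0.07 × 0.04 = 0.0028
  Factory F: 0.05 × 0.254 = 0.0127
  Factory D: 0.36 × 0.01 = 0.0036
  Factory A: 0.07 × 0.24 = 0.0168
Sum = 0.0629.
P(Factory F | evidence) = 0.0127 / 0.0629 ≈ 0.202.

0.202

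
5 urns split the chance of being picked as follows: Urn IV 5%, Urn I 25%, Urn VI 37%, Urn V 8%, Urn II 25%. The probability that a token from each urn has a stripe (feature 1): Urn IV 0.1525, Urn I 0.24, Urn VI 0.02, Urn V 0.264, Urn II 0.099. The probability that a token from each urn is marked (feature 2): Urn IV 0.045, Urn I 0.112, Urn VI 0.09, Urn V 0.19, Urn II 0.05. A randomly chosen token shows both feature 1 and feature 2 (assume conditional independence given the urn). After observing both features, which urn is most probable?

Urn I

Unnormalized posteriors (prior × likelihood):
  Urn IV: 0.05 × 0.1525 × 0.045 = 0.000343125
  Urn I: 0.25 × 0.24 × 0.112 = 0.00672
  Urn VI: 0.37 × 0.02 × 0.09 = 0.000666
  Urn V: 0.08 × 0.264 × 0.19 = 0.0040128
  Urn II: 0.25 × 0.099 × 0.05 = 0.0012375
Normalizing constant = 0.012979425.
Largest term belongs to Urn I, so Urn I is most probable.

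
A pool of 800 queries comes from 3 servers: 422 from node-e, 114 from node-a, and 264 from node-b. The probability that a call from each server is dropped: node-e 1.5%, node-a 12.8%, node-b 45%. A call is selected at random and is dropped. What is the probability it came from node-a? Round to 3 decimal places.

Prior × likelihood for each hypothesis:
  node-e: 0.5275 × 0.015 = 0.0079125
  node-a: 0.1425 × 0.128 = 0.01824
  node-b: 0.33 × 0.45 = 0.1485
Normalizing constant = 0.1746525.
P(node-a | evidence) = 0.01824 / 0.1746525 ≈ 0.104.

0.104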